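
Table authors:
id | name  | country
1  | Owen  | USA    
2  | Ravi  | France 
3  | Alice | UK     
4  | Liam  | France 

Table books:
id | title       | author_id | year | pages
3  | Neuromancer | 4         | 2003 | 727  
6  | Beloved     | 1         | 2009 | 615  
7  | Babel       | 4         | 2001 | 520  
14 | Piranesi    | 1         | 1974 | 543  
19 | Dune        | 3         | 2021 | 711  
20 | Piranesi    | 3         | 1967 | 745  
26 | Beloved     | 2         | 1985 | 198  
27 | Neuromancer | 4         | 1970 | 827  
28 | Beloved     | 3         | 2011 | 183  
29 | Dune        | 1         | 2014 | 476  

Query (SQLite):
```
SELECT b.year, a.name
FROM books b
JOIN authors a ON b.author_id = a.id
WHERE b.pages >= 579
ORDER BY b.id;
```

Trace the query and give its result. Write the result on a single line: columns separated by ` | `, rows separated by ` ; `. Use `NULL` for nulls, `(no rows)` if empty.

Each books row matches the authors row where author_id = authors.id.
Then keep rows with b.pages >= 579.

2003 | Liam ; 2009 | Owen ; 2021 | Alice ; 1967 | Alice ; 1970 | Liam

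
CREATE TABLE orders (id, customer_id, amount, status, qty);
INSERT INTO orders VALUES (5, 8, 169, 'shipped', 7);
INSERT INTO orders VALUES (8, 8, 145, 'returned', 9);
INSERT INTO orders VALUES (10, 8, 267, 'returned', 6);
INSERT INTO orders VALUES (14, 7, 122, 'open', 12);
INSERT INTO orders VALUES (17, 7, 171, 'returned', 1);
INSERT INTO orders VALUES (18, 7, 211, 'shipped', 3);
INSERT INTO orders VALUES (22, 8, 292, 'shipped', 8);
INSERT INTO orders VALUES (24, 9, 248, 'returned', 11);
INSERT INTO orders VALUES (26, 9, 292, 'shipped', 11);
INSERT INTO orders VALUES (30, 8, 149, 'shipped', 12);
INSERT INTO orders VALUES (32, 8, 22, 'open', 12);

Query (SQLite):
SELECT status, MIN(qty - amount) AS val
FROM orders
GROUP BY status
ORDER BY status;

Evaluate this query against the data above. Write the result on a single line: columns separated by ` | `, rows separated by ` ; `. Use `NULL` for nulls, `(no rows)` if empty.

For each row compute qty - amount.
Group by status; take MIN of the expression per group.
  open: ids {14, 32} → MIN(qty - amount)=-110
  returned: ids {8, 10, 17, 24} → MIN(qty - amount)=-261
  shipped: ids {5, 18, 22, 26, 30} → MIN(qty - amount)=-284

open | -110 ; returned | -261 ; shipped | -284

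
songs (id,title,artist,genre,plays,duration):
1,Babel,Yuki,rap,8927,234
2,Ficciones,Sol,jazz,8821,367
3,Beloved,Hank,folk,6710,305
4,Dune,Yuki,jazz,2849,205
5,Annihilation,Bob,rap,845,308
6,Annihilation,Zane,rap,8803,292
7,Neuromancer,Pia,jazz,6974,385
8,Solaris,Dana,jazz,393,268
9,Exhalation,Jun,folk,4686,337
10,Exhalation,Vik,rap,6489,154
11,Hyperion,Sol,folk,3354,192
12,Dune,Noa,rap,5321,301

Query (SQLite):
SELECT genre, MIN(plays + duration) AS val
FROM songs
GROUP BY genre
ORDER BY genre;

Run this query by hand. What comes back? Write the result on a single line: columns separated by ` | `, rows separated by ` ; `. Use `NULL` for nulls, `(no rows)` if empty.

For each row compute plays + duration.
Group by genre; take MIN of the expression per group.
  folk: ids {3, 9, 11} → MIN(plays + duration)=3546
  jazz: ids {2, 4, 7, 8} → MIN(plays + duration)=661
  rap: ids {1, 5, 6, 10, 12} → MIN(plays + duration)=1153

folk | 3546 ; jazz | 661 ; rap | 1153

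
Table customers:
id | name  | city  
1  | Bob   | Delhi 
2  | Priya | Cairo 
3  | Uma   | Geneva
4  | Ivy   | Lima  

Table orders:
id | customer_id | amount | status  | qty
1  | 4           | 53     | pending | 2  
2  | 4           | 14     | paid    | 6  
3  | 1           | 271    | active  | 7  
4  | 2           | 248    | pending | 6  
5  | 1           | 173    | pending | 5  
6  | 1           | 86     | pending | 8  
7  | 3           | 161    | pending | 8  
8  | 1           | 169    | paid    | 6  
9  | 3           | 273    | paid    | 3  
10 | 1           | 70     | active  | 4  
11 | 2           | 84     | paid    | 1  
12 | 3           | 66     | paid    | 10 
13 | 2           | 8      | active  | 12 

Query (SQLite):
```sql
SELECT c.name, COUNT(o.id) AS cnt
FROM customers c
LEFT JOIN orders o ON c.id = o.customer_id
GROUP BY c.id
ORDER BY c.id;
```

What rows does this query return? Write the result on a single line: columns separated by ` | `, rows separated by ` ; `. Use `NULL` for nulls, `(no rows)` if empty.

Bob | 5 ; Priya | 3 ; Uma | 3 ; Ivy | 2

LEFT JOIN keeps every customers row; unmatched ones get NULL for orders columns.
Group by customers.id and compute COUNT(o.id). COUNT(col) of an all-NULL group is 0.
  1: ids {3, 5, 6, 8, 10} → COUNT(o.id)=5
  2: ids {4, 11, 13} → COUNT(o.id)=3
  3: ids {7, 9, 12} → COUNT(o.id)=3
  4: ids {1, 2} → COUNT(o.id)=2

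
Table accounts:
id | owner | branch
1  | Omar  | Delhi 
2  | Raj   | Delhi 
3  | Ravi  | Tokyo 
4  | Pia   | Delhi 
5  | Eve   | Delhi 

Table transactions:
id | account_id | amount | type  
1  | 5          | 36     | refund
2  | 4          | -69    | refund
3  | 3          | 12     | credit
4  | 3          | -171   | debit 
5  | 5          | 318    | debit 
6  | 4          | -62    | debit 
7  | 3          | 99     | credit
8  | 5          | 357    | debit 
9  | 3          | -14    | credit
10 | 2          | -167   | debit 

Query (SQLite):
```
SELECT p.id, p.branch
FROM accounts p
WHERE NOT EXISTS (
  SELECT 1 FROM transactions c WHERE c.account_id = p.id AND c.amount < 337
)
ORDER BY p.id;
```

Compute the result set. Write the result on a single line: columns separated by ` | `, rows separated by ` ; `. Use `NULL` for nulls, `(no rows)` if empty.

1 | Delhi

For each accounts row, check whether any transactions with matching account_id has amount < 337.
Keep rows where that is false.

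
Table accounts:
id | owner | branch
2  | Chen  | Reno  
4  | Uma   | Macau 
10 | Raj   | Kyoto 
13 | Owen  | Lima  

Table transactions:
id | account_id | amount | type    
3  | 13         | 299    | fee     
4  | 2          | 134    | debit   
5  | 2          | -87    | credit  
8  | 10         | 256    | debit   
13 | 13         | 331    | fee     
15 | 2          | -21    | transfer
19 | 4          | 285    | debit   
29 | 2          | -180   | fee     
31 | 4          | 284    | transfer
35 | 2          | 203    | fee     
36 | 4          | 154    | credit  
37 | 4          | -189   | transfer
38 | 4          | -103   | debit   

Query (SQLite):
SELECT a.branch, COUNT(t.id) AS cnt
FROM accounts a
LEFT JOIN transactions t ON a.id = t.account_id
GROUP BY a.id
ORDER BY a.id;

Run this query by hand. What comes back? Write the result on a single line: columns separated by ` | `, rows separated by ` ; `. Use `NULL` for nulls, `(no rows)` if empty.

Reno | 5 ; Macau | 5 ; Kyoto | 1 ; Lima | 2

LEFT JOIN keeps every accounts row; unmatched ones get NULL for transactions columns.
Group by accounts.id and compute COUNT(t.id). COUNT(col) of an all-NULL group is 0.
  2: ids {4, 5, 15, 29, 35} → COUNT(t.id)=5
  4: ids {19, 31, 36, 37, 38} → COUNT(t.id)=5
  10: ids {8} → COUNT(t.id)=1
  13: ids {3, 13} → COUNT(t.id)=2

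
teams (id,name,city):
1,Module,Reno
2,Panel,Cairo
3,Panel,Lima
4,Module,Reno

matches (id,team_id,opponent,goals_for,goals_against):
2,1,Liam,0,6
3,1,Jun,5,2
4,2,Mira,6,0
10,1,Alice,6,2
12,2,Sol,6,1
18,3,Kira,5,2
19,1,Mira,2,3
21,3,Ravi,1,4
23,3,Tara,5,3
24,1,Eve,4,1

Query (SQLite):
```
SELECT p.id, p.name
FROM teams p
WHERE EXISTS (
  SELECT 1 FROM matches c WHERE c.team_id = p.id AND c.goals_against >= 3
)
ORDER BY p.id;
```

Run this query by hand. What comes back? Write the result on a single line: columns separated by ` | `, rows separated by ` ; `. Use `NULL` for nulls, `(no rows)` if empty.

For each teams row, check whether any matches with matching team_id has goals_against >= 3.
Keep rows where that is true.

1 | Module ; 3 | Panel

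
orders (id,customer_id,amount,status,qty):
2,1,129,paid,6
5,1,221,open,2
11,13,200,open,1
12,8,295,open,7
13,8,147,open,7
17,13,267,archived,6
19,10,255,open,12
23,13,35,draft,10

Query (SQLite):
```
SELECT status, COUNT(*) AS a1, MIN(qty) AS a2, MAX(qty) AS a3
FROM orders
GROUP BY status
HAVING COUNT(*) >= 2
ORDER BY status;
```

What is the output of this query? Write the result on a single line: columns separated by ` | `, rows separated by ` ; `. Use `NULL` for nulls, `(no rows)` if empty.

open | 5 | 1 | 12

Group orders by status.
Per group compute: COUNT(*), MIN(qty), MAX(qty).
HAVING: drop groups with fewer than 2 rows.
  archived: ids {17} → COUNT(*)=1, MIN(qty)=6, MAX(qty)=6
  draft: ids {23} → COUNT(*)=1, MIN(qty)=10, MAX(qty)=10
  open: ids {5, 11, 12, 13, 19} → COUNT(*)=5, MIN(qty)=1, MAX(qty)=12
  paid: ids {2} → COUNT(*)=1, MIN(qty)=6, MAX(qty)=6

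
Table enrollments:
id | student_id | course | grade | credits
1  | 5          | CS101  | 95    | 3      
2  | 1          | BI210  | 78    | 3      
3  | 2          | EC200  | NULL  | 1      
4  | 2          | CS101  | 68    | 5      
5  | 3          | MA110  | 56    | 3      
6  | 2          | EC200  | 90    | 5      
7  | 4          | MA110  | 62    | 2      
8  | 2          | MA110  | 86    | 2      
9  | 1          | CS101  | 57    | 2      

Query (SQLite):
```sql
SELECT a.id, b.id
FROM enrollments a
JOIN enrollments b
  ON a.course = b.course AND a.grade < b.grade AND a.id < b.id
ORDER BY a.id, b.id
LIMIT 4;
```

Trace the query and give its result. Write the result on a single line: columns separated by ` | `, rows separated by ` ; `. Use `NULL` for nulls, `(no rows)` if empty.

Pairs (a,b) with same course, a.grade < b.grade, a.id < b.id.
course groups: BI210:{2} CS101:{1,4,9} EC200:{3,6} MA110:{5,7,8}
Ordered by (a.id, b.id); first 4.

5 | 7 ; 5 | 8 ; 7 | 8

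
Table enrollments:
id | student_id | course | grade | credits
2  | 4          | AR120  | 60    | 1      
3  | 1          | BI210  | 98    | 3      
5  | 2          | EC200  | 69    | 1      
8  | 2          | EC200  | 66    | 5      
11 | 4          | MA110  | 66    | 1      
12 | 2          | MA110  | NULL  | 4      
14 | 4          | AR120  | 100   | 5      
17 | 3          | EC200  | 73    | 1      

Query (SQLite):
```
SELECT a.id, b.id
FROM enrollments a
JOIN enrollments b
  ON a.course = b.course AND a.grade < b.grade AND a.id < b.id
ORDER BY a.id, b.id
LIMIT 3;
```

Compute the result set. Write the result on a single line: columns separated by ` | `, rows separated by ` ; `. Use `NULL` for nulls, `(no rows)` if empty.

2 | 14 ; 5 | 17 ; 8 | 17

Pairs (a,b) with same course, a.grade < b.grade, a.id < b.id.
course groups: AR120:{2,14} BI210:{3} EC200:{5,8,17} MA110:{11,12}
Ordered by (a.id, b.id); first 3.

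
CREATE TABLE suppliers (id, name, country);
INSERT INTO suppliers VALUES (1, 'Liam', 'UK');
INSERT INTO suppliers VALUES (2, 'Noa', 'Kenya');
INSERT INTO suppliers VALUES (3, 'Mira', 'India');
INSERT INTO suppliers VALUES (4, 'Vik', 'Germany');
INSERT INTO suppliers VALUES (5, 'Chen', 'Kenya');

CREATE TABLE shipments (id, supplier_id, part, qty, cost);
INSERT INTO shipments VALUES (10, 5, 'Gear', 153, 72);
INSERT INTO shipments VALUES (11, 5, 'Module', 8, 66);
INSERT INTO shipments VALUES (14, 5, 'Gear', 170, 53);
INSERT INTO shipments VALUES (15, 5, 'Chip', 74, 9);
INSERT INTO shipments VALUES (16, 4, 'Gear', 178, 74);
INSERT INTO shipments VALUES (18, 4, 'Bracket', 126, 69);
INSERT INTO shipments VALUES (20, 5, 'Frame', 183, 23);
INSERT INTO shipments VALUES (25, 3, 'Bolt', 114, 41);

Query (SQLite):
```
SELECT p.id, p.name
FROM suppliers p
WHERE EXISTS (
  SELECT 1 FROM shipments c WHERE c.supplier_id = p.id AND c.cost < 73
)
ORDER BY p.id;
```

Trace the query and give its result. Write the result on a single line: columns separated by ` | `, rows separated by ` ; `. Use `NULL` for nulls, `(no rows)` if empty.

3 | Mira ; 4 | Vik ; 5 | Chen

For each suppliers row, check whether any shipments with matching supplier_id has cost < 73.
Keep rows where that is true.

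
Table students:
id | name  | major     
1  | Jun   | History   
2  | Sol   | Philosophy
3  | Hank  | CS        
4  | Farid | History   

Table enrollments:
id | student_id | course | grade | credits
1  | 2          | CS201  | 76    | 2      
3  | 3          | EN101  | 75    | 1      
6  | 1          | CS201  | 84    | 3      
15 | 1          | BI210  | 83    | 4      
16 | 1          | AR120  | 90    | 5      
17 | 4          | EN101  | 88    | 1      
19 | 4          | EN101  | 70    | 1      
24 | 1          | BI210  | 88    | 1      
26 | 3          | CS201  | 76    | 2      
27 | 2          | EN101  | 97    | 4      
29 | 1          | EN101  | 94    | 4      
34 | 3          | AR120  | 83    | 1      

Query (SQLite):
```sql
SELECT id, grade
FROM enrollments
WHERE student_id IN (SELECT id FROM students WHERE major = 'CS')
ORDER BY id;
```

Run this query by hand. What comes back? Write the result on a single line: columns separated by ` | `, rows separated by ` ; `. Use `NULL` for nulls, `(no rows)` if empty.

3 | 75 ; 26 | 76 ; 34 | 83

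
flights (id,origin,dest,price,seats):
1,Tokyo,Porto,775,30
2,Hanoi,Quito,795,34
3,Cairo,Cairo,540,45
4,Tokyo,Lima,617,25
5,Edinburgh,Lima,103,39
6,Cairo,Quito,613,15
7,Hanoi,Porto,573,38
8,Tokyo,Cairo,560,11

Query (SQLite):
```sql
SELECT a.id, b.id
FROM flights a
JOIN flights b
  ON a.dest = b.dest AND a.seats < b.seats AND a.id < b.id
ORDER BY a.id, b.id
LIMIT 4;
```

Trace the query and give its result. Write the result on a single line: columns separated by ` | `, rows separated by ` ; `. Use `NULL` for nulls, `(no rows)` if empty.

1 | 7 ; 4 | 5

Pairs (a,b) with same dest, a.seats < b.seats, a.id < b.id.
dest groups: Cairo:{3,8} Lima:{4,5} Porto:{1,7} Quito:{2,6}
Ordered by (a.id, b.id); first 4.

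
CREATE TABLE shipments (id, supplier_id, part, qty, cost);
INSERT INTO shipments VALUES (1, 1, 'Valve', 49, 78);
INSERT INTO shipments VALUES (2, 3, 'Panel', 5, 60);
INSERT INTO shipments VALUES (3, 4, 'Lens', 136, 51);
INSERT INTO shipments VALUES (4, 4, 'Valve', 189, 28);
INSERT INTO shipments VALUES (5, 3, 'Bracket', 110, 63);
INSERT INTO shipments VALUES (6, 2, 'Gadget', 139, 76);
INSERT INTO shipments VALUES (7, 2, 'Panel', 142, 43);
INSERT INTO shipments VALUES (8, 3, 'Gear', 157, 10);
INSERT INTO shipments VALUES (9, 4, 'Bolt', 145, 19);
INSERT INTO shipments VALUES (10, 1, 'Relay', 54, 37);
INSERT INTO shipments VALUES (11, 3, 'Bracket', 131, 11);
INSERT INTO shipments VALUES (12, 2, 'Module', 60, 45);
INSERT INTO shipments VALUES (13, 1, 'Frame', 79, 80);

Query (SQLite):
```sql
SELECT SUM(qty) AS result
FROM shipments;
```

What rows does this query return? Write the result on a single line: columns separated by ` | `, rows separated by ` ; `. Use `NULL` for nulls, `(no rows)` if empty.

1396

All qty values: [49, 5, 136, 189, 110, 139, 142, 157, 145, 54, 131, 60, 79].
SUM of non-NULL values = 1396.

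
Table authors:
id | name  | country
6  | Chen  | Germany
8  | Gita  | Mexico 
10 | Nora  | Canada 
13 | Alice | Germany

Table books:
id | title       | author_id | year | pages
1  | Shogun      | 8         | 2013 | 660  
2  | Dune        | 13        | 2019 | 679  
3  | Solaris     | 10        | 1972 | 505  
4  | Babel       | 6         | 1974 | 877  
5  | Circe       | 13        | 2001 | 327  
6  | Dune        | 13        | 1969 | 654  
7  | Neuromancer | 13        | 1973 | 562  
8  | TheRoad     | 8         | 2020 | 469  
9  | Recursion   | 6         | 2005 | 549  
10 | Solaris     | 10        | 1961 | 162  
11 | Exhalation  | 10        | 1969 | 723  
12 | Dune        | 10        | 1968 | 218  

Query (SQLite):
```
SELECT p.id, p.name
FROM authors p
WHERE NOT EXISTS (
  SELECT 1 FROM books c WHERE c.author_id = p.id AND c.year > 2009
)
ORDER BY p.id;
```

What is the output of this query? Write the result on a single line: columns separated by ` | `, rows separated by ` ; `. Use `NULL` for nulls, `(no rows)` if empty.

6 | Chen ; 10 | Nora

For each authors row, check whether any books with matching author_id has year > 2009.
Keep rows where that is false.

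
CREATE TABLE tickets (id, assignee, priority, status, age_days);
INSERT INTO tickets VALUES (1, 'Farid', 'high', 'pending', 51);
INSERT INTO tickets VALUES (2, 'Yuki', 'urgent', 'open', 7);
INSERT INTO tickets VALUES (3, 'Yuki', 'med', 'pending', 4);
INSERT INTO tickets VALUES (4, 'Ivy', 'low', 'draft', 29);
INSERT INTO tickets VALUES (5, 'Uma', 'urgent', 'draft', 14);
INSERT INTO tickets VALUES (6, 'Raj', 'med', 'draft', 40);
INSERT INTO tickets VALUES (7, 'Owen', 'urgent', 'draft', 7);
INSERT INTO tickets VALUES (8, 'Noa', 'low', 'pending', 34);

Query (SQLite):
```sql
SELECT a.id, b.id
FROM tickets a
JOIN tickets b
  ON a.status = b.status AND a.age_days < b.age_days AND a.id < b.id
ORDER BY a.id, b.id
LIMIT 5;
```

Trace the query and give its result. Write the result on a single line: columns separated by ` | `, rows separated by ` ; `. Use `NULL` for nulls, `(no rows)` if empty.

Pairs (a,b) with same status, a.age_days < b.age_days, a.id < b.id.
status groups: draft:{4,5,6,7} open:{2} pending:{1,3,8}
Ordered by (a.id, b.id); first 5.

3 | 8 ; 4 | 6 ; 5 | 6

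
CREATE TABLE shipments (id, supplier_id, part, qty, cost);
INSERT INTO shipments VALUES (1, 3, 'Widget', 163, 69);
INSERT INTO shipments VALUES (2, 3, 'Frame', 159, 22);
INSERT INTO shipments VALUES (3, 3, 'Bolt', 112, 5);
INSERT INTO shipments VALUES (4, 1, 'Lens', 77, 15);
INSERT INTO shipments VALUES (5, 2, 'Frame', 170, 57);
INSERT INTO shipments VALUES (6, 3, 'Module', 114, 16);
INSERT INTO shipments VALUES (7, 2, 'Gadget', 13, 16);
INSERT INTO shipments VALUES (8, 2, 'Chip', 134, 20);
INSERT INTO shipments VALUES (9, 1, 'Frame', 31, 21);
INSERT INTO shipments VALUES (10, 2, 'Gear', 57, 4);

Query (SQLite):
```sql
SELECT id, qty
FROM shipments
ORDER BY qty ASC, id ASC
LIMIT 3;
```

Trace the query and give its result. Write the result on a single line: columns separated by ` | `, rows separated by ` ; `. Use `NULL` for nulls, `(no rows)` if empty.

Sort by qty asc, tiebreak id asc: (13, id=7), (31, id=9), (57, id=10), (77, id=4), (112, id=3), (114, id=6) …. Take first 3.

7 | 13 ; 9 | 31 ; 10 | 57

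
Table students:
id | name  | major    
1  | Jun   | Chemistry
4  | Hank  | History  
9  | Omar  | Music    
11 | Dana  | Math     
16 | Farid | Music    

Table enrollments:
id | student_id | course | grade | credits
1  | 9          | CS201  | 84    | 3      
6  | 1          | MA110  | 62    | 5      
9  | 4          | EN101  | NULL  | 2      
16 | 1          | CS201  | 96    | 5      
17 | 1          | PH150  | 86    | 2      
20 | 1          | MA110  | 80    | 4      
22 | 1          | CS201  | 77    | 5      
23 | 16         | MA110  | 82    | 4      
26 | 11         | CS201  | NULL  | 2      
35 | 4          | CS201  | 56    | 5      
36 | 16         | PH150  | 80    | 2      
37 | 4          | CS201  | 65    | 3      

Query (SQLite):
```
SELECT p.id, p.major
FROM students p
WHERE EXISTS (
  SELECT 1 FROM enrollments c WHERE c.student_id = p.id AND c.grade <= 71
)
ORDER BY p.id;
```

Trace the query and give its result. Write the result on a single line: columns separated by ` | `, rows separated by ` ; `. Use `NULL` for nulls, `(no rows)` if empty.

For each students row, check whether any enrollments with matching student_id has grade <= 71.
Keep rows where that is true.

1 | Chemistry ; 4 | History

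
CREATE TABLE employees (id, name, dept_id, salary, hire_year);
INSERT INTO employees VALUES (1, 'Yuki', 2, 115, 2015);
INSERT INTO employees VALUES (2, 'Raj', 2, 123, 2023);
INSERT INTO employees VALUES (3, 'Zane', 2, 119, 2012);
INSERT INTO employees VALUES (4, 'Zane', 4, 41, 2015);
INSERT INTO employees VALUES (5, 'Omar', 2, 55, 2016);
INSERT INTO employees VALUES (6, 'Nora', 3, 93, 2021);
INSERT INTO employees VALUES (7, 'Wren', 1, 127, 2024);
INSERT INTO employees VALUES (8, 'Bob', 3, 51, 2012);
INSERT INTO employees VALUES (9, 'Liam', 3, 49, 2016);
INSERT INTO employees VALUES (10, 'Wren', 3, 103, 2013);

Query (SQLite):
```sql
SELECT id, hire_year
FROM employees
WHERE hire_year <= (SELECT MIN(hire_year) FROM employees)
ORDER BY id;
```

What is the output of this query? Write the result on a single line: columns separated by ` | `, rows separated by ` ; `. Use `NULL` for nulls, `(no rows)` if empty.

3 | 2012 ; 8 | 2012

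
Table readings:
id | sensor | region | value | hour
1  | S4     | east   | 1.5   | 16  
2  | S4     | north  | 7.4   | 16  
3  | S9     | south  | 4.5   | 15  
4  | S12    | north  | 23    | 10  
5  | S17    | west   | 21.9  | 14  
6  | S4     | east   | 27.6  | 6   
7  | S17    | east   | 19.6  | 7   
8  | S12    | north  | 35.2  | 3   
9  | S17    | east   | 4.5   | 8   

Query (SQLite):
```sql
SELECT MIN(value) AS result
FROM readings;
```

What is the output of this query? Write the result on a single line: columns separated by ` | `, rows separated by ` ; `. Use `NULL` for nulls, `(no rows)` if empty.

1.5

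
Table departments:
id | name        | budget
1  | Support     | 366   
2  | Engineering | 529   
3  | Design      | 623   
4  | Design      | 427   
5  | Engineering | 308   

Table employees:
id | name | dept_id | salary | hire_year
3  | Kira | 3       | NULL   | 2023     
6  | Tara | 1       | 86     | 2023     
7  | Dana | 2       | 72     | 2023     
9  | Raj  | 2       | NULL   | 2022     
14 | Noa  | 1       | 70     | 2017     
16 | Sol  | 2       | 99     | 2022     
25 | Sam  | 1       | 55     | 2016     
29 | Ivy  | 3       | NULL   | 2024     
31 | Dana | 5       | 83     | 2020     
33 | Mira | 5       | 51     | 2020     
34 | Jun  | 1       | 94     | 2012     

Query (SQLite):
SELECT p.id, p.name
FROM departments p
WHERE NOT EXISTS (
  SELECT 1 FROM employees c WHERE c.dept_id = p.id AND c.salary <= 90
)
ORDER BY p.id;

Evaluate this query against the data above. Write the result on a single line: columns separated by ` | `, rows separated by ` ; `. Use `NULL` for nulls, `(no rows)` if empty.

3 | Design ; 4 | Design

For each departments row, check whether any employees with matching dept_id has salary <= 90.
Keep rows where that is false.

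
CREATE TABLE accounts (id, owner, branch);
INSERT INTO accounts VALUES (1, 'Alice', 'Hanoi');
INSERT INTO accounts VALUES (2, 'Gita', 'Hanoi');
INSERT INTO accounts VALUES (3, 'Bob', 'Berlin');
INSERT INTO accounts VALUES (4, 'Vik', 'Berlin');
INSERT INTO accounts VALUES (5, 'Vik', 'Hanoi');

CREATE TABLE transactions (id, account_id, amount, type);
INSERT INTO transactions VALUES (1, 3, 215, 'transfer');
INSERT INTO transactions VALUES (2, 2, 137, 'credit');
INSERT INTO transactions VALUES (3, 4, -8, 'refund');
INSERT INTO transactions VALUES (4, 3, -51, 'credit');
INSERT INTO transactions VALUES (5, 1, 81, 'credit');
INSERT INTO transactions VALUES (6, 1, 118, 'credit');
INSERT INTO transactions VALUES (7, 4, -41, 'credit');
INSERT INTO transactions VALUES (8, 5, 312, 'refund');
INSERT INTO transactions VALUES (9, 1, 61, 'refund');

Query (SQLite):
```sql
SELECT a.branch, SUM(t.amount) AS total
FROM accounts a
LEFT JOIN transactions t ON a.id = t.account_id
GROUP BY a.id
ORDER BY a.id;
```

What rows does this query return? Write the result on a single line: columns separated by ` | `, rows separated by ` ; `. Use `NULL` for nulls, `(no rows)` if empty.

LEFT JOIN keeps every accounts row; unmatched ones get NULL for transactions columns.
Group by accounts.id and compute SUM(t.amount). SUM over an all-NULL group is NULL.
  1: ids {5, 6, 9} → SUM(t.amount)=260
  2: ids {2} → SUM(t.amount)=137
  3: ids {1, 4} → SUM(t.amount)=164
  4: ids {3, 7} → SUM(t.amount)=-49
  5: ids {8} → SUM(t.amount)=312

Hanoi | 260 ; Hanoi | 137 ; Berlin | 164 ; Berlin | -49 ; Hanoi | 312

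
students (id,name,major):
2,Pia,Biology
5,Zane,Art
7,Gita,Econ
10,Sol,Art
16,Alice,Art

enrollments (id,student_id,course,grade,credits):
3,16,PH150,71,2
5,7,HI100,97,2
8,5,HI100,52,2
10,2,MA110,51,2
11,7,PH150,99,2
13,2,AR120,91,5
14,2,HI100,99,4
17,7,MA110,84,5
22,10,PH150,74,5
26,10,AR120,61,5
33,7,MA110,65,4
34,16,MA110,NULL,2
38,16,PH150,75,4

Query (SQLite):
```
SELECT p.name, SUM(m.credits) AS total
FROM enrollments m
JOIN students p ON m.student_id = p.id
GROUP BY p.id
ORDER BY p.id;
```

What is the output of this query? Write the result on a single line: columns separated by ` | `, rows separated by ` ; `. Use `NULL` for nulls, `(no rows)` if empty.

Pia | 11 ; Zane | 2 ; Gita | 13 ; Sol | 10 ; Alice | 8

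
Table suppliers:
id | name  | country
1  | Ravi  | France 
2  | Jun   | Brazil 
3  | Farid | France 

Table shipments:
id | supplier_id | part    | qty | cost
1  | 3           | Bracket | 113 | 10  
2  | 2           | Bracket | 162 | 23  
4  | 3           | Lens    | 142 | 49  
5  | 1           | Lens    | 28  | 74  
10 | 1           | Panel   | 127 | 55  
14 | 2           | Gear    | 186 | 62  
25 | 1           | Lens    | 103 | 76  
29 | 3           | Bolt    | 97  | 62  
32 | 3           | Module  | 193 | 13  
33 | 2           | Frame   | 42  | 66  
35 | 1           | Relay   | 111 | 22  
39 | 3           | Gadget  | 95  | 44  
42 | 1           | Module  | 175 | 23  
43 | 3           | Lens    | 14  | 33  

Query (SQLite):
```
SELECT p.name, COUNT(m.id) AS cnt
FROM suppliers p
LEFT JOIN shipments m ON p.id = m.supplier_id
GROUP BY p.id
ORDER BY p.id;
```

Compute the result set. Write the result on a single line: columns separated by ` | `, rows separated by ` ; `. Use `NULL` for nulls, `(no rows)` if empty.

Ravi | 5 ; Jun | 3 ; Farid | 6

LEFT JOIN keeps every suppliers row; unmatched ones get NULL for shipments columns.
Group by suppliers.id and compute COUNT(m.id). COUNT(col) of an all-NULL group is 0.
  1: ids {5, 10, 25, 35, 42} → COUNT(m.id)=5
  2: ids {2, 14, 33} → COUNT(m.id)=3
  3: ids {1, 4, 29, 32, 39, 43} → COUNT(m.id)=6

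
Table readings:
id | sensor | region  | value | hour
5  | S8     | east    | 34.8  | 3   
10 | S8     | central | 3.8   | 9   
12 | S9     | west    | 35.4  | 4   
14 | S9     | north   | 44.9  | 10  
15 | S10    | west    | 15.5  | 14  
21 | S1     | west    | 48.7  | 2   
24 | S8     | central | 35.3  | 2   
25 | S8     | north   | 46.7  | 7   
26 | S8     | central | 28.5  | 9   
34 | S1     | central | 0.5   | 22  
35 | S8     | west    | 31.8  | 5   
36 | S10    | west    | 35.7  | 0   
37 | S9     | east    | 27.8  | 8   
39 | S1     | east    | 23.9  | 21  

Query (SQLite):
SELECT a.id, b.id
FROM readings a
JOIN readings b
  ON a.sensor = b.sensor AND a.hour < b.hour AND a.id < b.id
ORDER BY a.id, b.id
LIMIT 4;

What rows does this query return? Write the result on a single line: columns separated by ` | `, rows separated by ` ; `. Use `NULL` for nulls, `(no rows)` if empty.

Pairs (a,b) with same sensor, a.hour < b.hour, a.id < b.id.
sensor groups: S1:{21,34,39} S10:{15,36} S8:{5,10,24,25,26,35} S9:{12,14,37}
Ordered by (a.id, b.id); first 4.

5 | 10 ; 5 | 25 ; 5 | 26 ; 5 | 35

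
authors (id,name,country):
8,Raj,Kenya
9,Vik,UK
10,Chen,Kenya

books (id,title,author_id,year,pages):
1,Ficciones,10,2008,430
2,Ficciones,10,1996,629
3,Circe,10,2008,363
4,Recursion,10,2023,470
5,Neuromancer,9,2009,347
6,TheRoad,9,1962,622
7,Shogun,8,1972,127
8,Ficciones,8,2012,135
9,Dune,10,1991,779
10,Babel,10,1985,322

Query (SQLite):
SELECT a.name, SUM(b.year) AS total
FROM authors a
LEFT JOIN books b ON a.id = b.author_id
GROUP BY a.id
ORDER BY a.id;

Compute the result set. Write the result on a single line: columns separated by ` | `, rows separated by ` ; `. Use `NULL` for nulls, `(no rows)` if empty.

Raj | 3984 ; Vik | 3971 ; Chen | 12011

LEFT JOIN keeps every authors row; unmatched ones get NULL for books columns.
Group by authors.id and compute SUM(b.year). SUM over an all-NULL group is NULL.
  8: ids {7, 8} → SUM(b.year)=3984
  9: ids {5, 6} → SUM(b.year)=3971
  10: ids {1, 2, 3, 4, 9, 10} → SUM(b.year)=12011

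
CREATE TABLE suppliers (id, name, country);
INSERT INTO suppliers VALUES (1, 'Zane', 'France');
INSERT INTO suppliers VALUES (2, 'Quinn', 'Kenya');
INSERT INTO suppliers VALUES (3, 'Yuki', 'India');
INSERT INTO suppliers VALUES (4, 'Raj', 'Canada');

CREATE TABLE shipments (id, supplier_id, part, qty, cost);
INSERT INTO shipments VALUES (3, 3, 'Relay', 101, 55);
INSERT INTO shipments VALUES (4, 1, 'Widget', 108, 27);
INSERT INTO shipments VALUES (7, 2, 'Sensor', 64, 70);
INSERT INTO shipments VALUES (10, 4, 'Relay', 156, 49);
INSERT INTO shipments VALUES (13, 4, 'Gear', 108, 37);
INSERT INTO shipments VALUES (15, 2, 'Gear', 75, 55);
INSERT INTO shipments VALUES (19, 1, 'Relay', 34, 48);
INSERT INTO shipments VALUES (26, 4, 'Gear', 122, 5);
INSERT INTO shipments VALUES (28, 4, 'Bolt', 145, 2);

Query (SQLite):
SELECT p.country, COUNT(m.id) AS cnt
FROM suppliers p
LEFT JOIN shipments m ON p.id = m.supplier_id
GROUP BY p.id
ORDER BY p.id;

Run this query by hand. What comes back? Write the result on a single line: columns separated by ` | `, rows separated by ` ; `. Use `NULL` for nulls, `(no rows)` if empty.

LEFT JOIN keeps every suppliers row; unmatched ones get NULL for shipments columns.
Group by suppliers.id and compute COUNT(m.id). COUNT(col) of an all-NULL group is 0.
  1: ids {4, 19} → COUNT(m.id)=2
  2: ids {7, 15} → COUNT(m.id)=2
  3: ids {3} → COUNT(m.id)=1
  4: ids {10, 13, 26, 28} → COUNT(m.id)=4

France | 2 ; Kenya | 2 ; India | 1 ; Canada | 4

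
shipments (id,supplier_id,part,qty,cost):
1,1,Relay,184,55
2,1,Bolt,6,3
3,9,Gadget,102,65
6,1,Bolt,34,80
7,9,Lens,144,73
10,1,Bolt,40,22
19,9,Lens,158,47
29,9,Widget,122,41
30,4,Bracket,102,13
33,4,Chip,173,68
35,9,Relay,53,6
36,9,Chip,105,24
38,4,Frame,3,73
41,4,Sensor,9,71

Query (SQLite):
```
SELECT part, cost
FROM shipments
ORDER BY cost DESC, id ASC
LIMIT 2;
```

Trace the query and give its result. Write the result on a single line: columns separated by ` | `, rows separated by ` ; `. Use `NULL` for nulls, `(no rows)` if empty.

Bolt | 80 ; Lens | 73

Sort by cost desc, tiebreak id asc: (80, id=6), (73, id=7), (73, id=38), (71, id=41), (68, id=33) …. Take first 2.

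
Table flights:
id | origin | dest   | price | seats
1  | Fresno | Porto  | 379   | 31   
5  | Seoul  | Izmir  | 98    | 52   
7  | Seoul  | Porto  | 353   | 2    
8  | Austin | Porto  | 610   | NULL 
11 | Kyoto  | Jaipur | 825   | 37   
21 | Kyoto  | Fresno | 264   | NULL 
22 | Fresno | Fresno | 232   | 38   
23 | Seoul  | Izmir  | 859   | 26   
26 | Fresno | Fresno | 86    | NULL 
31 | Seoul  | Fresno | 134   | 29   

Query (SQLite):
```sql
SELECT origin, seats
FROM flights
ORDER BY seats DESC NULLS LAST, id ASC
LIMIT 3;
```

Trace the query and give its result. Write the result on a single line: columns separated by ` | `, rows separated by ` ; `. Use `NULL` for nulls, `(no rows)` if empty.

Seoul | 52 ; Fresno | 38 ; Kyoto | 37

Sort by seats desc, tiebreak id asc: (52, id=5), (38, id=22), (37, id=11), (31, id=1), (29, id=31), (26, id=23) …. Take first 3.
NULLS LAST: NULL seats rows go after all non-NULL rows (among themselves ordered by id asc).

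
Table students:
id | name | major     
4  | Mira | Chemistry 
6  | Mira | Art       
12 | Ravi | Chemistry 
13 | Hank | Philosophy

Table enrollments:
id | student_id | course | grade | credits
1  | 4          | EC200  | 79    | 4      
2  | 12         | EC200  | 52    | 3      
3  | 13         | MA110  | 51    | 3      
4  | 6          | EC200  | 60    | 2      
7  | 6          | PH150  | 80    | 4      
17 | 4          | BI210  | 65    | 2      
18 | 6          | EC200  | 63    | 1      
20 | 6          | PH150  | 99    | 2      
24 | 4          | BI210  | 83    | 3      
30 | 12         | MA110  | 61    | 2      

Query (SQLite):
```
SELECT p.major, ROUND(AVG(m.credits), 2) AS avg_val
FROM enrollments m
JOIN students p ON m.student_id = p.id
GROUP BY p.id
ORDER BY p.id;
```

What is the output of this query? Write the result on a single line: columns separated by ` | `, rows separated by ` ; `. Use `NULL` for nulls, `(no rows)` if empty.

Join each enrollments row to its students via student_id.
Group joined rows by students.id; compute ROUND(AVG(m.credits), 2) per group.
  4: ids {1, 17, 24} → ROUND(AVG(m.credits), 2)=3
  6: ids {4, 7, 18, 20} → ROUND(AVG(m.credits), 2)=2.25
  12: ids {2, 30} → ROUND(AVG(m.credits), 2)=2.5
  13: ids {3} → ROUND(AVG(m.credits), 2)=3

Chemistry | 3 ; Art | 2.25 ; Chemistry | 2.5 ; Philosophy | 3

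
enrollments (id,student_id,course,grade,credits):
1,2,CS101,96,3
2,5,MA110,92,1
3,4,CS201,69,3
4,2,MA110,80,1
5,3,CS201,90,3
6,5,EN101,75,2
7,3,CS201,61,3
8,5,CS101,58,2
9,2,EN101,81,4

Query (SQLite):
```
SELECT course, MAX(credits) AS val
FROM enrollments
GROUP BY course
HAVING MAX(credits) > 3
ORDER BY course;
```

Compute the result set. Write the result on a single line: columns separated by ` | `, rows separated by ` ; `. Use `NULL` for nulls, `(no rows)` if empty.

Partition enrollments by course; compute MAX(credits) within each group.
HAVING: keep groups where MAX(credits) > 3.
  CS101: ids {1, 8} → MAX(credits)=3
  CS201: ids {3, 5, 7} → MAX(credits)=3
  EN101: ids {6, 9} → MAX(credits)=4
  MA110: ids {2, 4} → MAX(credits)=1

EN101 | 4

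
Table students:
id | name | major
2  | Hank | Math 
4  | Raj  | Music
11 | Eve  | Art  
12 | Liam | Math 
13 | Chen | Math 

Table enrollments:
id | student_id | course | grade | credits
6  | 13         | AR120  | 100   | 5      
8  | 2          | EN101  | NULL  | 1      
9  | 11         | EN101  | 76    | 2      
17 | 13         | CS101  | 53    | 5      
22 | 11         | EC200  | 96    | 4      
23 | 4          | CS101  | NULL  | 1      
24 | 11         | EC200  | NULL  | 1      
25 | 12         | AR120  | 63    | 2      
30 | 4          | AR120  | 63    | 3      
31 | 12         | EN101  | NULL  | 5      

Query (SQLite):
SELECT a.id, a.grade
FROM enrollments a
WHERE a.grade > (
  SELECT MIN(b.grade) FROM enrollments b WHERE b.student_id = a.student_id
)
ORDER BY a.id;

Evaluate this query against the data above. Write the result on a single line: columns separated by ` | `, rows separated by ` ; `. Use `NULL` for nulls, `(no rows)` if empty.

6 | 100 ; 22 | 96

For each enrollments row a, compute MIN(grade) over rows sharing a.student_id.
Keep row a if a.grade > that per-group MIN.
  student_id=2: MIN(grade) = NULL
  student_id=4: MIN(grade) = 63
  student_id=11: MIN(grade) = 76
  student_id=12: MIN(grade) = 63
  student_id=13: MIN(grade) = 53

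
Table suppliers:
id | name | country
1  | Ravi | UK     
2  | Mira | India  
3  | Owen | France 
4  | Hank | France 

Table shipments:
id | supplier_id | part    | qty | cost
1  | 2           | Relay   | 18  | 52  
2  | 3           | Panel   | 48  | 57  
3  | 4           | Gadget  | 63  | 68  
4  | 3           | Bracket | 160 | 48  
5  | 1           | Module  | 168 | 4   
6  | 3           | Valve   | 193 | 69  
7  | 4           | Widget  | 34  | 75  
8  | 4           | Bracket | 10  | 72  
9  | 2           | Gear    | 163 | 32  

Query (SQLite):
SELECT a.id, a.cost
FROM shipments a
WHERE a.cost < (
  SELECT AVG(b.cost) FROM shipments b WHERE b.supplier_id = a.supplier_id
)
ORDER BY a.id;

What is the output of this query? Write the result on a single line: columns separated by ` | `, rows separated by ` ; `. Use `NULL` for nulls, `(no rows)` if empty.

For each shipments row a, compute AVG(cost) over rows sharing a.supplier_id.
Keep row a if a.cost < that per-group AVG.
  supplier_id=1: AVG(cost) = 4.0
  supplier_id=2: AVG(cost) = 42.0
  supplier_id=3: AVG(cost) = 58.0
  supplier_id=4: AVG(cost) = 71.666667

2 | 57 ; 3 | 68 ; 4 | 48 ; 9 | 32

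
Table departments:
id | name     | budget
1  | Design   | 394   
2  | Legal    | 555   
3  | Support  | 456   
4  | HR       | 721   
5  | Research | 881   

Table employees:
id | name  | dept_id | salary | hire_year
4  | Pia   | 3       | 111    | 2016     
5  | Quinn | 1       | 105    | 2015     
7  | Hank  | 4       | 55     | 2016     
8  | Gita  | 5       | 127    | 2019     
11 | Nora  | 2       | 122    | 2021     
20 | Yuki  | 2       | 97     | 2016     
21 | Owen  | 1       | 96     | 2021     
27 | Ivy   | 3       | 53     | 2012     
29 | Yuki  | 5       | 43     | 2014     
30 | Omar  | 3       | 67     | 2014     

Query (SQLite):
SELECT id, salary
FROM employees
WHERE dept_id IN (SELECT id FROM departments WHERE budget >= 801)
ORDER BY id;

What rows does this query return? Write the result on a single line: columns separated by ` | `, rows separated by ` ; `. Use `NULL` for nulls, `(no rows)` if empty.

8 | 127 ; 29 | 43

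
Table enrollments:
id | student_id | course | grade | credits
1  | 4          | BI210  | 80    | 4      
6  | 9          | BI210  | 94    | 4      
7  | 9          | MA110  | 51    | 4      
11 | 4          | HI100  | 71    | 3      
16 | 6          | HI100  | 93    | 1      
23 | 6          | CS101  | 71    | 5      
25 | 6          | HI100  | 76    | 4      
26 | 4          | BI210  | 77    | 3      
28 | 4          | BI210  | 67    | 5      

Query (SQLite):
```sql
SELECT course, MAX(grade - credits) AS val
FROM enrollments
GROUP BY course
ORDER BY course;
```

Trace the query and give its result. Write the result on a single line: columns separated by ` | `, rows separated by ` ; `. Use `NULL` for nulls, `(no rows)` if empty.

BI210 | 90 ; CS101 | 66 ; HI100 | 92 ; MA110 | 47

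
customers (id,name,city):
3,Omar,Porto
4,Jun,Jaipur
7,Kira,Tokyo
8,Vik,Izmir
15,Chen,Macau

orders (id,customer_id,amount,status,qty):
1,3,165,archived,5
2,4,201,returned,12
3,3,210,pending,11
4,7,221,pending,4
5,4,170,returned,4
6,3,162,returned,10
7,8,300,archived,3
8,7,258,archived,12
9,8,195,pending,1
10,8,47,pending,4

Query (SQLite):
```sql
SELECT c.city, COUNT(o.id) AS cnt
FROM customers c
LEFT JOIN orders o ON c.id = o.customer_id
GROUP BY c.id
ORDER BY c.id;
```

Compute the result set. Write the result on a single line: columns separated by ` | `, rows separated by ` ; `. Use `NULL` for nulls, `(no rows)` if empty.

LEFT JOIN keeps every customers row; unmatched ones get NULL for orders columns.
Group by customers.id and compute COUNT(o.id). COUNT(col) of an all-NULL group is 0.
  3: ids {1, 3, 6} → COUNT(o.id)=3
  4: ids {2, 5} → COUNT(o.id)=2
  7: ids {4, 8} → COUNT(o.id)=2
  8: ids {7, 9, 10} → COUNT(o.id)=3
  15: ids {—} → COUNT(o.id)=0

Porto | 3 ; Jaipur | 2 ; Tokyo | 2 ; Izmir | 3 ; Macau | 0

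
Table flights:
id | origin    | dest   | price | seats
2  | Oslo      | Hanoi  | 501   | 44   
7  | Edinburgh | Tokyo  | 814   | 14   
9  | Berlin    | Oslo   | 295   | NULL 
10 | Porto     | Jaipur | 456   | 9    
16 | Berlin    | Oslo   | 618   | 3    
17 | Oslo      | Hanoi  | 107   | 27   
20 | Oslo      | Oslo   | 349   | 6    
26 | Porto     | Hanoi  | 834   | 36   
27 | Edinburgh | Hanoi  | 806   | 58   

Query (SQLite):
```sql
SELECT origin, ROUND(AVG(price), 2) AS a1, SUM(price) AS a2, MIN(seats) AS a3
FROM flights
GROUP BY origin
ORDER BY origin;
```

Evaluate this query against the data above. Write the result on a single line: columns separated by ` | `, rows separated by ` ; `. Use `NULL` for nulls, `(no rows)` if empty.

Berlin | 456.5 | 913 | 3 ; Edinburgh | 810 | 1620 | 14 ; Oslo | 319 | 957 | 6 ; Porto | 645 | 1290 | 9

Group flights by origin.
Per group compute: ROUND(AVG(price), 2), SUM(price), MIN(seats).
  Berlin: ids {9, 16} → ROUND(AVG(price), 2)=456.5, SUM(price)=913, MIN(seats)=3
  Edinburgh: ids {7, 27} → ROUND(AVG(price), 2)=810, SUM(price)=1620, MIN(seats)=14
  Oslo: ids {2, 17, 20} → ROUND(AVG(price), 2)=319, SUM(price)=957, MIN(seats)=6
  Porto: ids {10, 26} → ROUND(AVG(price), 2)=645, SUM(price)=1290, MIN(seats)=9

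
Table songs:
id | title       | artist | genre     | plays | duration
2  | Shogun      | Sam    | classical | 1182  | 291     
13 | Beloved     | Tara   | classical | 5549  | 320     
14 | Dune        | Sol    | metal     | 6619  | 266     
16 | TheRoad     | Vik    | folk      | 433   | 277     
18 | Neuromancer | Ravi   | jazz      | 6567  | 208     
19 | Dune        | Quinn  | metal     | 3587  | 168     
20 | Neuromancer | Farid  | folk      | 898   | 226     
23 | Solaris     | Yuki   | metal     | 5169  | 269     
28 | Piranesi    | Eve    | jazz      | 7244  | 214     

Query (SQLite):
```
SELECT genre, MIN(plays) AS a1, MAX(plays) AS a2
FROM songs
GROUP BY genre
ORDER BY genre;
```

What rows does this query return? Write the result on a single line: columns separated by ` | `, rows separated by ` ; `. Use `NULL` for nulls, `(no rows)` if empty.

Group songs by genre.
Per group compute: MIN(plays), MAX(plays).
  classical: ids {2, 13} → MIN(plays)=1182, MAX(plays)=5549
  folk: ids {16, 20} → MIN(plays)=433, MAX(plays)=898
  jazz: ids {18, 28} → MIN(plays)=6567, MAX(plays)=7244
  metal: ids {14, 19, 23} → MIN(plays)=3587, MAX(plays)=6619

classical | 1182 | 5549 ; folk | 433 | 898 ; jazz | 6567 | 7244 ; metal | 3587 | 6619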